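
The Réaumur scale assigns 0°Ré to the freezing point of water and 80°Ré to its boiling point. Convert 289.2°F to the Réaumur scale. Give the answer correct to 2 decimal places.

First in Celsius: (289.2 - 32) × 5/9 = 142.8889°C.
Linearly onto the Réaumur scale: 0 + (142.8889 / 100) × (80 - 0) = 114.31°Ré.

114.31°Ré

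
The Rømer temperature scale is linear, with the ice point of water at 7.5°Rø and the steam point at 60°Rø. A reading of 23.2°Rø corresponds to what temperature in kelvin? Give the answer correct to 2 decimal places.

303.05 K

Linear interpolation between the fixed points: C = (23.2 - 7.5) × 100 / (60 - 7.5) = 29.9048°C.
Then 29.9048 + 273.15 = 303.05 K.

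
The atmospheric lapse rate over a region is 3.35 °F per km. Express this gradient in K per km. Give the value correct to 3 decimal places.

1.861 K/km

Since only a temperature interval is involved, the additive offset between the scales drops out.
A change of 1°F is a change of 5/9 K, so 3.35 × 5/9 = 1.861.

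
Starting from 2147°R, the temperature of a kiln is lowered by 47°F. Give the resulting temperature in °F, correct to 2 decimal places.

1640.33°F

Initial temperature in Celsius: (2147 - 491.67) × 5/9 = 919.6278°C.
The 47°F change is an interval, so only the factor 5/9 applies: -47 × 5/9 = -26.1111°C.
Final Celsius temperature: 919.6278 - 26.1111 = 893.5167°C.
In Fahrenheit: 893.5167 × 1.8 + 32 = 1640.33°F.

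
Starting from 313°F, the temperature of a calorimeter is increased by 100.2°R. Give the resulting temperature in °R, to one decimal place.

Initial temperature in Celsius: (313 - 32) × 5/9 = 156.1111°C.
The 100.2°R change is an interval, so only the factor 5/9 applies: +100.2 × 5/9 = +55.6667°C.
Final Celsius temperature: 156.1111 + 55.6667 = 211.7778°C.
In Rankine: 211.7778 × 1.8 + 491.67 = 872.9°R.

872.9°R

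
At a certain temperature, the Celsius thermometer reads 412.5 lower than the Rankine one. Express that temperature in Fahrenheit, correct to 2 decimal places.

-146.13°F

Let x be the Rankine reading; then the Celsius reading is 5/9·x - 273.15.
(5/9·x - 273.15) - x = -412.5  ⇒  (-4/9)·x = -139.35  ⇒  x = 313.5375°R.
In Celsius: (313.5375 - 491.67) × 5/9 = -98.9625°C.
In Fahrenheit: -98.9625 × 1.8 + 32 = -146.13°F.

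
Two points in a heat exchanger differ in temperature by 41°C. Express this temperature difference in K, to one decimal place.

41.0 K

Celsius and kelvin degrees are the same size, so the interval is unchanged: 41.0.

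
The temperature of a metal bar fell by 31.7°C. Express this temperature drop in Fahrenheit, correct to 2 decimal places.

For a temperature interval the offset drops out; only the factor 1.8 applies.
31.7 × 1.8 = 57.06.

57.06°F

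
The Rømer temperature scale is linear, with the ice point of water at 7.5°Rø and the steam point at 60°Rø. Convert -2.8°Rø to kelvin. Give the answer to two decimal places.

Linear interpolation between the fixed points: C = (-2.8 - 7.5) × 100 / (60 - 7.5) = -19.6190°C.
Then -19.6190 + 273.15 = 253.53 K.

253.53 K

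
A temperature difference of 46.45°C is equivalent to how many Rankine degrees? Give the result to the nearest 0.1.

Only the scale ratio 1.8 matters for a change in temperature.
46.45 × 1.8 = 83.6.

83.6°R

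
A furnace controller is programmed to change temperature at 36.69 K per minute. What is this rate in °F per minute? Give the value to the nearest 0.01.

The quantity depends on a temperature interval, so only the ratio of degree sizes applies; the offset between the scales is irrelevant.
A change of 1 K is a change of 1.8°F, so 36.69 × 1.8 = 66.04.

66.04 °F/minute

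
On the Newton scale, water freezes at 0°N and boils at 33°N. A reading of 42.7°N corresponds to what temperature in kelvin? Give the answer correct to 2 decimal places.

Linear interpolation between the fixed points: C = (42.7 - 0) × 100 / (33 - 0) = 129.3939°C.
Then 129.3939 + 273.15 = 402.54 K.

402.54 K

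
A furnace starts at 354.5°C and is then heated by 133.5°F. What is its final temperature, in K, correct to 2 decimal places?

The 133.5°F change is an interval, so only the factor 5/9 applies: +133.5 × 5/9 = +74.1667°C.
Final Celsius temperature: 354.5000 + 74.1667 = 428.6667°C.
In kelvin: 428.6667 + 273.15 = 701.82 K.

701.82 K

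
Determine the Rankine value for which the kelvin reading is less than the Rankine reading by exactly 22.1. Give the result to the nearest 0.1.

Let R be the Rankine reading. The kelvin reading is K = 5/9·R.
Require K - R = -22.1: (-4/9)·R = -22.1.
R = (-22.1) / (-4/9) = 49.7.

49.7°R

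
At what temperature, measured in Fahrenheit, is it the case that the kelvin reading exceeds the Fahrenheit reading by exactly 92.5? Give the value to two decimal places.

366.46°F

Let F be the Fahrenheit reading. The kelvin reading is K = 5/9·F + 255.372.
Require K - F = 92.5: (-4/9)·F + 255.372 = 92.5.
F = (92.5 - 255.372) / (-4/9) = 366.46.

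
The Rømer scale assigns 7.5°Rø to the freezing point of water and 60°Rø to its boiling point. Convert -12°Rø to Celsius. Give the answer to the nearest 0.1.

-37.1°C

Linear interpolation between the fixed points: C = (-12 - 7.5) × 100 / (60 - 7.5) = -37.1429°C.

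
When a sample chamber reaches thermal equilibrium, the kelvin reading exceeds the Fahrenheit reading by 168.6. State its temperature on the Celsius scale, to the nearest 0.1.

90.7°C

Let x be the kelvin reading; then the Fahrenheit reading is 1.8·x - 459.67.
(1.8·x - 459.67) - x = -168.6  ⇒  (0.8)·x = 291.07  ⇒  x = 363.8375 K.
In Celsius: 363.8375 - 273.15 = 90.7°C.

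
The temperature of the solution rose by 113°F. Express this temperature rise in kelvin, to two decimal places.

62.78 K

Only the scale ratio 5/9 matters for a change in temperature.
113 × 5/9 = 62.78.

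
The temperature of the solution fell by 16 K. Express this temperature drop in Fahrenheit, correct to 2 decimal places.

28.80°F

Only the scale ratio 1.8 matters for a change in temperature.
16 × 1.8 = 28.80.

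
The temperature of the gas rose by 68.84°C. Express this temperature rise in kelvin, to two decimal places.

68.84 K

Celsius and kelvin degrees are the same size, so the interval is unchanged: 68.84.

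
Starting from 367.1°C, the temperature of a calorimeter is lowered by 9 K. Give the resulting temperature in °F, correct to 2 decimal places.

676.58°F

The 9 K change is an interval; Kelvin and Celsius degrees are the same size, so ΔC = -9°C.
Final Celsius temperature: 367.1000 - 9.0000 = 358.1000°C.
In Fahrenheit: 358.1000 × 1.8 + 32 = 676.58°F.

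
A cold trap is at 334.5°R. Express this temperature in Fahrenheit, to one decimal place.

In Celsius: (334.5 - 491.67) × 5/9 = -87.3167°C.
In Fahrenheit: -87.3167 × 1.8 + 32 = -125.2°F.

-125.2°F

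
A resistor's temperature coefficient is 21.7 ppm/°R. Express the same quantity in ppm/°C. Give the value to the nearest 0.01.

39.06 ppm/°C

The quantity depends on a temperature interval, so only the ratio of degree sizes applies; the offset between the scales is irrelevant.
A change of 1°C is a change of 1.8°R, so per °C the value is 21.7 × 1.8 = 39.06.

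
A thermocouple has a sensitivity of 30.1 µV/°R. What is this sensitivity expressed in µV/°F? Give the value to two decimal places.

The quantity depends on a temperature interval, so only the ratio of degree sizes applies; the offset between the scales is irrelevant.
A change of 1°F is a change of 1°R, so per °F the value is 30.1 × 1 = 30.10.

30.10 µV/°F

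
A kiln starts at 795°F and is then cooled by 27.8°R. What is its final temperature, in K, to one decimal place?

681.6 K

Initial temperature in Celsius: (795 - 32) × 5/9 = 423.8889°C.
The 27.8°R change is an interval, so only the factor 5/9 applies: -27.8 × 5/9 = -15.4444°C.
Final Celsius temperature: 423.8889 - 15.4444 = 408.4444°C.
In kelvin: 408.4444 + 273.15 = 681.6 K.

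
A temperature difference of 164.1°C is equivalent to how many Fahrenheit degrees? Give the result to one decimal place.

An interval of 1°C corresponds to 1.8°F.
164.1 × 1.8 = 295.4.

295.4°F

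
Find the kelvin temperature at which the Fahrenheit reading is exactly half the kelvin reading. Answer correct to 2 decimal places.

353.59 K

Let K be the kelvin reading. The Fahrenheit reading is F = 1.8·K - 459.67.
Require F = 0.5·K: 1.8·K - 459.67 = 0.5·K.
(1.3)·K = 459.67  ⇒  K = 353.59.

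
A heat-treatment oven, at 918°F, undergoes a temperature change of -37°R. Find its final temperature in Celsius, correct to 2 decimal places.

471.67°C

Initial temperature in Celsius: (918 - 32) × 5/9 = 492.2222°C.
The 37°R change is an interval, so only the factor 5/9 applies: -37 × 5/9 = -20.5556°C.
Final Celsius temperature: 492.2222 - 20.5556 = 471.6667°C.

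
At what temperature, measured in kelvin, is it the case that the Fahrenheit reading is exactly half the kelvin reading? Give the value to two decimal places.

Let K be the kelvin reading. The Fahrenheit reading is F = 1.8·K - 459.67.
Require F = 0.5·K: 1.8·K - 459.67 = 0.5·K.
(1.3)·K = 459.67  ⇒  K = 353.59.

353.59 K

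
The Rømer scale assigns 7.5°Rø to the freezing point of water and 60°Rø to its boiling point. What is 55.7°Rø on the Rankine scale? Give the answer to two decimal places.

656.93°R

Linear interpolation between the fixed points: C = (55.7 - 7.5) × 100 / (60 - 7.5) = 91.8095°C.
Then 91.8095 × 1.8 + 491.67 = 656.93°R.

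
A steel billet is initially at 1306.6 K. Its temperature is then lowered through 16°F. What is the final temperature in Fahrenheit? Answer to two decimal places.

Initial temperature in Celsius: 1306.6 - 273.15 = 1033.4500°C.
The 16°F change is an interval, so only the factor 5/9 applies: -16 × 5/9 = -8.8889°C.
Final Celsius temperature: 1033.4500 - 8.8889 = 1024.5611°C.
In Fahrenheit: 1024.5611 × 1.8 + 32 = 1876.21°F.

1876.21°F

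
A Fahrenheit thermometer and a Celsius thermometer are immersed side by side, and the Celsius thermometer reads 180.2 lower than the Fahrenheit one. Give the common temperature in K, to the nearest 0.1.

458.4 K

Let x be the Fahrenheit reading; then the Celsius reading is 5/9·x - 17.7778.
(5/9·x - 17.7778) - x = -180.2  ⇒  (-4/9)·x = -162.422  ⇒  x = 365.4500°F.
In Celsius: (365.45 - 32) × 5/9 = 185.2500°C.
In kelvin: 185.2500 + 273.15 = 458.4 K.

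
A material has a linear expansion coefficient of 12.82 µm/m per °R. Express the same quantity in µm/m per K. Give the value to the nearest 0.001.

The quantity depends on a temperature interval, so only the ratio of degree sizes applies; the offset between the scales is irrelevant.
A change of 1 K is a change of 1.8°R, so per K the value is 12.82 × 1.8 = 23.076.

23.076 µm/m per K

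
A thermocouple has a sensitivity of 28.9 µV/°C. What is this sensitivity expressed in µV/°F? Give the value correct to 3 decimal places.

Since only a temperature interval is involved, the additive offset between the scales drops out.
A change of 1°F is a change of 5/9°C, so per °F the value is 28.9 × 5/9 = 16.056.

16.056 µV/°F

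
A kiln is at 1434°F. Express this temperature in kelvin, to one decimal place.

In Celsius: (1434 - 32) × 5/9 = 778.8889°C.
In kelvin: 778.8889 + 273.15 = 1052.0 K.

1052.0 K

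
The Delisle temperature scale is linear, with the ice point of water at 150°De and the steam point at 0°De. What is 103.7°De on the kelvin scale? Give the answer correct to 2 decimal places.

304.02 K

Linear interpolation between the fixed points: C = (103.7 - 150) × 100 / (0 - 150) = 30.8667°C.
Then 30.8667 + 273.15 = 304.02 K.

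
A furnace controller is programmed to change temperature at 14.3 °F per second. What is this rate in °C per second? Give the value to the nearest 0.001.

Since only a temperature interval is involved, the additive offset between the scales drops out.
A change of 1°F is a change of 5/9°C, so 14.3 × 5/9 = 7.944.

7.944 °C/second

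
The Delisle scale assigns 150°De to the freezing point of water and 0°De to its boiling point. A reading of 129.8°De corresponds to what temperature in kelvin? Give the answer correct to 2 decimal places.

Linear interpolation between the fixed points: C = (129.8 - 150) × 100 / (0 - 150) = 13.4667°C.
Then 13.4667 + 273.15 = 286.62 K.

286.62 K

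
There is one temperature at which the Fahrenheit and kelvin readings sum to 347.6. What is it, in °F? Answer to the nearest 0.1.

Let F be the Fahrenheit reading. The kelvin reading is K = 5/9·F + 255.372.
Require F + K = 347.6: (14/9)·F + 255.372 = 347.6.
F = (347.6 - 255.372) / (14/9) = 59.3.

59.3°F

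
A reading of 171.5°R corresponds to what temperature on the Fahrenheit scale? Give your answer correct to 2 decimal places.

In Celsius: (171.5 - 491.67) × 5/9 = -177.8722°C.
In Fahrenheit: -177.8722 × 1.8 + 32 = -288.17°F.

-288.17°F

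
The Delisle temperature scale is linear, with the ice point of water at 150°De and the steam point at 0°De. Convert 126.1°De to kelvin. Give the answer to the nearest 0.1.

289.1 K

Linear interpolation between the fixed points: C = (126.1 - 150) × 100 / (0 - 150) = 15.9333°C.
Then 15.9333 + 273.15 = 289.1 K.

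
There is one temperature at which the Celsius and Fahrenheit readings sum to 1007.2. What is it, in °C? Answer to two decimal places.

348.29°C

Let C be the Celsius reading. The Fahrenheit reading is F = 1.8·C + 32.
Require C + F = 1007.2: (2.8)·C + 32 = 1007.2.
C = (1007.2 - 32) / (2.8) = 348.29.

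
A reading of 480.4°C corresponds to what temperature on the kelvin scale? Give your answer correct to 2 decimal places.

In kelvin: 480.4000 + 273.15 = 753.55 K.

753.55 K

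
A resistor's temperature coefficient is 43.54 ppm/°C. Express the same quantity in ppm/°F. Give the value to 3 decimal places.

Since only a temperature interval is involved, the additive offset between the scales drops out.
A change of 1°F is a change of 5/9°C, so per °F the value is 43.54 × 5/9 = 24.189.

24.189 ppm/°F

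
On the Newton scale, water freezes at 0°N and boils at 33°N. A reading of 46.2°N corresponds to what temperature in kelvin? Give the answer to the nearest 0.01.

413.15 K

Linear interpolation between the fixed points: C = (46.2 - 0) × 100 / (33 - 0) = 140.0000°C.
Then 140.0000 + 273.15 = 413.15 K.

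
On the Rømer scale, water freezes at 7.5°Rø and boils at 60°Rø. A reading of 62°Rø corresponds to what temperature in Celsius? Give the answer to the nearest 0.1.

Linear interpolation between the fixed points: C = (62 - 7.5) × 100 / (60 - 7.5) = 103.8095°C.

103.8°C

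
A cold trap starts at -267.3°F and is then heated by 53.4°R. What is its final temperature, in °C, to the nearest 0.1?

Initial temperature in Celsius: (-267.3 - 32) × 5/9 = -166.2778°C.
The 53.4°R change is an interval, so only the factor 5/9 applies: +53.4 × 5/9 = +29.6667°C.
Final Celsius temperature: -166.2778 + 29.6667 = -136.6111°C.

-136.6°C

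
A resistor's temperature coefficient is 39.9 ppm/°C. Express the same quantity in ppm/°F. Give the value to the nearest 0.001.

22.167 ppm/°F

The quantity depends on a temperature interval, so only the ratio of degree sizes applies; the offset between the scales is irrelevant.
A change of 1°F is a change of 5/9°C, so per °F the value is 39.9 × 5/9 = 22.167.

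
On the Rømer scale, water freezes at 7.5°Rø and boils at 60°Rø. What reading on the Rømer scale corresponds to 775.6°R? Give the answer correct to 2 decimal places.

90.31°Rø

First in Celsius: (775.6 - 491.67) × 5/9 = 157.7389°C.
Linearly onto the Rømer scale: 7.5 + (157.7389 / 100) × (60 - 7.5) = 90.31°Rø.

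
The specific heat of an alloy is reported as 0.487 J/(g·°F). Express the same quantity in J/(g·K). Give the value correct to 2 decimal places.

Since only a temperature interval is involved, the additive offset between the scales drops out.
A change of 1 K is a change of 1.8°F, so per K the value is 0.487 × 1.8 = 0.88.

0.88 J/(g·K)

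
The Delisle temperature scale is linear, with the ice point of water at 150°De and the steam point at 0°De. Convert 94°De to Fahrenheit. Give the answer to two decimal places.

99.20°F

Linear interpolation between the fixed points: C = (94 - 150) × 100 / (0 - 150) = 37.3333°C.
Then 37.3333 × 1.8 + 32 = 99.20°F.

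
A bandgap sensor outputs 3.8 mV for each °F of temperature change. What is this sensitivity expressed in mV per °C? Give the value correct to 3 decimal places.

6.840 mV per °C

The quantity depends on a temperature interval, so only the ratio of degree sizes applies; the offset between the scales is irrelevant.
A change of 1°C is a change of 1.8°F, so per °C the value is 3.8 × 1.8 = 6.840.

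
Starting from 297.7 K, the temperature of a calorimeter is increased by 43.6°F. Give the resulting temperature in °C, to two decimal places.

Initial temperature in Celsius: 297.7 - 273.15 = 24.5500°C.
The 43.6°F change is an interval, so only the factor 5/9 applies: +43.6 × 5/9 = +24.2222°C.
Final Celsius temperature: 24.5500 + 24.2222 = 48.7722°C.

48.77°C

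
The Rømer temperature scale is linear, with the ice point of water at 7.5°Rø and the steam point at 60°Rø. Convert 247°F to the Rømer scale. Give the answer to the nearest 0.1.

70.2°Rø

First in Celsius: (247 - 32) × 5/9 = 119.4444°C.
Linearly onto the Rømer scale: 7.5 + (119.4444 / 100) × (60 - 7.5) = 70.2°Rø.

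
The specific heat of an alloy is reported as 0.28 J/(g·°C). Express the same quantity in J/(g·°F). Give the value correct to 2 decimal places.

0.16 J/(g·°F)

The quantity depends on a temperature interval, so only the ratio of degree sizes applies; the offset between the scales is irrelevant.
A change of 1°F is a change of 5/9°C, so per °F the value is 0.28 × 5/9 = 0.16.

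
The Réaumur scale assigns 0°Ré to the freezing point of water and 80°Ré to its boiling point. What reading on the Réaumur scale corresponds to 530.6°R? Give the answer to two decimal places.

First in Celsius: (530.6 - 491.67) × 5/9 = 21.6278°C.
Linearly onto the Réaumur scale: 0 + (21.6278 / 100) × (80 - 0) = 17.30°Ré.

17.30°Ré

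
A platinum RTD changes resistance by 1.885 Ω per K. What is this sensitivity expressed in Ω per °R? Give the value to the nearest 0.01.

1.05 Ω per °R

The quantity depends on a temperature interval, so only the ratio of degree sizes applies; the offset between the scales is irrelevant.
A change of 1°R is a change of 5/9 K, so per °R the value is 1.885 × 5/9 = 1.05.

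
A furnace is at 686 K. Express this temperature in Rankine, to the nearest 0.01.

In Celsius: 686 - 273.15 = 412.8500°C.
In Rankine: 412.8500 × 1.8 + 491.67 = 1234.80°R.

1234.80°R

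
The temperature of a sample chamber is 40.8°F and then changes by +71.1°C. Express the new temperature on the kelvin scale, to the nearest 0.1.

Initial temperature in Celsius: (40.8 - 32) × 5/9 = 4.8889°C.
Final Celsius temperature: 4.8889 + 71.1000 = 75.9889°C.
In kelvin: 75.9889 + 273.15 = 349.1 K.

349.1 K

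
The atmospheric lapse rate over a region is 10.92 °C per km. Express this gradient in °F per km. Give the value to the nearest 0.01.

Since only a temperature interval is involved, the additive offset between the scales drops out.
A change of 1°C is a change of 1.8°F, so 10.92 × 1.8 = 19.66.

19.66 °F/km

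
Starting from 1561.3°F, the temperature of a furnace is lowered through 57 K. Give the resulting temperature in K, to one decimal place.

1065.8 K

Initial temperature in Celsius: (1561.3 - 32) × 5/9 = 849.6111°C.
The 57 K change is an interval; Kelvin and Celsius degrees are the same size, so ΔC = -57°C.
Final Celsius temperature: 849.6111 - 57.0000 = 792.6111°C.
In kelvin: 792.6111 + 273.15 = 1065.8 K.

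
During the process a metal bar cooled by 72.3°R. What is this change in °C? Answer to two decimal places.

For a temperature interval the offset drops out; only the factor 5/9 applies.
72.3 × 5/9 = 40.17.

40.17°C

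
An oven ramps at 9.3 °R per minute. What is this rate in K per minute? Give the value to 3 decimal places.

5.167 K/minute

The quantity depends on a temperature interval, so only the ratio of degree sizes applies; the offset between the scales is irrelevant.
A change of 1°R is a change of 5/9 K, so 9.3 × 5/9 = 5.167.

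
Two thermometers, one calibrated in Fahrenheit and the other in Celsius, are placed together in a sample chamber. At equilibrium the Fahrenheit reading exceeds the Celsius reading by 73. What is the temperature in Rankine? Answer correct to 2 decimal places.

583.92°R

Let x be the Fahrenheit reading; then the Celsius reading is 5/9·x - 17.7778.
(5/9·x - 17.7778) - x = -73  ⇒  (-4/9)·x = -55.2222  ⇒  x = 124.2500°F.
In Celsius: (124.25 - 32) × 5/9 = 51.2500°C.
In Rankine: 51.2500 × 1.8 + 491.67 = 583.92°R.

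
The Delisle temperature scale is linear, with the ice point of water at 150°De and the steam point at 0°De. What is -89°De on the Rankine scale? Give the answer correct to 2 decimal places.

Linear interpolation between the fixed points: C = (-89 - 150) × 100 / (0 - 150) = 159.3333°C.
Then 159.3333 × 1.8 + 491.67 = 778.47°R.

778.47°R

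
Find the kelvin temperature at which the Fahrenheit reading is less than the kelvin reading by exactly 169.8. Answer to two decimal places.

Let K be the kelvin reading. The Fahrenheit reading is F = 1.8·K - 459.67.
Require F - K = -169.8: (0.8)·K - 459.67 = -169.8.
K = (-169.8 + 459.67) / (0.8) = 362.34.

362.34 K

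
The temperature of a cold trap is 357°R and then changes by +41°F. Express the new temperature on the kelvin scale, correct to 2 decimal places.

Initial temperature in Celsius: (357 - 491.67) × 5/9 = -74.8167°C.
The 41°F change is an interval, so only the factor 5/9 applies: +41 × 5/9 = +22.7778°C.
Final Celsius temperature: -74.8167 + 22.7778 = -52.0389°C.
In kelvin: -52.0389 + 273.15 = 221.11 K.

221.11 K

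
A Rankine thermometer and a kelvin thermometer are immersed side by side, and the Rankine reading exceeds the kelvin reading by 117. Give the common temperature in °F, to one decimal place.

-196.4°F

Let x be the Rankine reading; then the kelvin reading is 5/9·x.
(5/9·x) - x = -117  ⇒  (-4/9)·x = -117  ⇒  x = 263.2500°R.
In Celsius: (263.25 - 491.67) × 5/9 = -126.9000°C.
In Fahrenheit: -126.9000 × 1.8 + 32 = -196.4°F.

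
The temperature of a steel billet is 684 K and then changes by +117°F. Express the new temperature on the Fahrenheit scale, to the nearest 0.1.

888.5°F

Initial temperature in Celsius: 684 - 273.15 = 410.8500°C.
The 117°F change is an interval, so only the factor 5/9 applies: +117 × 5/9 = +65.0000°C.
Final Celsius temperature: 410.8500 + 65.0000 = 475.8500°C.
In Fahrenheit: 475.8500 × 1.8 + 32 = 888.5°F.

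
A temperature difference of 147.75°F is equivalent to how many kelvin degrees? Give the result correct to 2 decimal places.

Only the scale ratio 5/9 matters for a change in temperature.
147.75 × 5/9 = 82.08.

82.08 K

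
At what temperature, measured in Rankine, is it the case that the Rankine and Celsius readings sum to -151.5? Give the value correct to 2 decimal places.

Let R be the Rankine reading. The Celsius reading is C = 5/9·R - 273.15.
Require R + C = -151.5: (14/9)·R - 273.15 = -151.5.
R = (-151.5 + 273.15) / (14/9) = 78.20.

78.20°R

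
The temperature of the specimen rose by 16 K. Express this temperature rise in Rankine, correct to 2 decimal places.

28.80°R

Only the scale ratio 1.8 matters for a change in temperature.
16 × 1.8 = 28.80.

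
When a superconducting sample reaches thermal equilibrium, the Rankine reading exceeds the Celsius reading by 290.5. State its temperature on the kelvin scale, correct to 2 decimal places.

21.69 K

Let x be the Rankine reading; then the Celsius reading is 5/9·x - 273.15.
(5/9·x - 273.15) - x = -290.5  ⇒  (-4/9)·x = -17.35  ⇒  x = 39.0375°R.
In Celsius: (39.0375 - 491.67) × 5/9 = -251.4625°C.
In kelvin: -251.4625 + 273.15 = 21.69 K.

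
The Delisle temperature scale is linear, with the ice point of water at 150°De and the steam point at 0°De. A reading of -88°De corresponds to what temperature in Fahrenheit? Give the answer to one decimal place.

Linear interpolation between the fixed points: C = (-88 - 150) × 100 / (0 - 150) = 158.6667°C.
Then 158.6667 × 1.8 + 32 = 317.6°F.

317.6°F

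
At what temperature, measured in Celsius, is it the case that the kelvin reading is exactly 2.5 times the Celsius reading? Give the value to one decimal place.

182.1°C

Let C be the Celsius reading. The kelvin reading is K = 1·C + 273.15.
Require K = 2.5·C: 1·C + 273.15 = 2.5·C.
(-1.5)·C = -273.15  ⇒  C = 182.1.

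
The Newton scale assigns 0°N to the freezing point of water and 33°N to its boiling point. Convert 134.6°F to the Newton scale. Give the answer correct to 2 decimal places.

18.81°N

First in Celsius: (134.6 - 32) × 5/9 = 57.0000°C.
Linearly onto the Newton scale: 0 + (57.0000 / 100) × (33 - 0) = 18.81°N.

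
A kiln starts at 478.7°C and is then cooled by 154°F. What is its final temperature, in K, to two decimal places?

666.29 K

The 154°F change is an interval, so only the factor 5/9 applies: -154 × 5/9 = -85.5556°C.
Final Celsius temperature: 478.7000 - 85.5556 = 393.1444°C.
In kelvin: 393.1444 + 273.15 = 666.29 K.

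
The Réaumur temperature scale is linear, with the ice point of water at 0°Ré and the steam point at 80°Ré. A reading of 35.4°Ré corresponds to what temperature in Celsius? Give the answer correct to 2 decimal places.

Linear interpolation between the fixed points: C = (35.4 - 0) × 100 / (80 - 0) = 44.2500°C.

44.25°C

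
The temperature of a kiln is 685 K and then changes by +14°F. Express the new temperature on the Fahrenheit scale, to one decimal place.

Initial temperature in Celsius: 685 - 273.15 = 411.8500°C.
The 14°F change is an interval, so only the factor 5/9 applies: +14 × 5/9 = +7.7778°C.
Final Celsius temperature: 411.8500 + 7.7778 = 419.6278°C.
In Fahrenheit: 419.6278 × 1.8 + 32 = 787.3°F.

787.3°F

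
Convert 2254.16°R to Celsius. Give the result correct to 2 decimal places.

In Celsius: (2254.16 - 491.67) × 5/9 = 979.1611°C.

979.16°C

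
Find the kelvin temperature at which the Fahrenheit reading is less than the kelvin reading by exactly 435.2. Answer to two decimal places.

Let K be the kelvin reading. The Fahrenheit reading is F = 1.8·K - 459.67.
Require F - K = -435.2: (0.8)·K - 459.67 = -435.2.
K = (-435.2 + 459.67) / (0.8) = 30.59.

30.59 K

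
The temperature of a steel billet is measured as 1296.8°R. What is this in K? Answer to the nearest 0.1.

In Celsius: (1296.8 - 491.67) × 5/9 = 447.2944°C.
In kelvin: 447.2944 + 273.15 = 720.4 K.

720.4 K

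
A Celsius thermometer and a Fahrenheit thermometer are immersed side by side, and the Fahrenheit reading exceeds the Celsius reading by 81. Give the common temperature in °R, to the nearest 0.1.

Let x be the Celsius reading; then the Fahrenheit reading is 1.8·x + 32.
(1.8·x + 32) - x = 81  ⇒  (0.8)·x = 49  ⇒  x = 61.2500°C.
In Rankine: 61.2500 × 1.8 + 491.67 = 601.9°R.

601.9°R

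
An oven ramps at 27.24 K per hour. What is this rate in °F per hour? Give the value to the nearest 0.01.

Since only a temperature interval is involved, the additive offset between the scales drops out.
A change of 1 K is a change of 1.8°F, so 27.24 × 1.8 = 49.03.

49.03 °F/hour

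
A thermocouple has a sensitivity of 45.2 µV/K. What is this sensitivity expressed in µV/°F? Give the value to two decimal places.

25.11 µV/°F

Since only a temperature interval is involved, the additive offset between the scales drops out.
A change of 1°F is a change of 5/9 K, so per °F the value is 45.2 × 5/9 = 25.11.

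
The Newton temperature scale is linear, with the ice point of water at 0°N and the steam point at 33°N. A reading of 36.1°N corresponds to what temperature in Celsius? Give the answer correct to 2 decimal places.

109.39°C

Linear interpolation between the fixed points: C = (36.1 - 0) × 100 / (33 - 0) = 109.3939°C.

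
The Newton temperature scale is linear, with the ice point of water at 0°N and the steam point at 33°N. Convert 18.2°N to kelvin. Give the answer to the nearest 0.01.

Linear interpolation between the fixed points: C = (18.2 - 0) × 100 / (33 - 0) = 55.1515°C.
Then 55.1515 + 273.15 = 328.30 K.

328.30 K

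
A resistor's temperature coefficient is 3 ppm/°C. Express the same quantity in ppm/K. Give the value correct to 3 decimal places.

Since only a temperature interval is involved, the additive offset between the scales drops out.
A change of 1 K is a change of 1°C, so per K the value is 3 × 1 = 3.000.

3.000 ppm/K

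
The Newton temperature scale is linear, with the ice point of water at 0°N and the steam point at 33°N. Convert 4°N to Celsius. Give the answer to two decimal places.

Linear interpolation between the fixed points: C = (4 - 0) × 100 / (33 - 0) = 12.1212°C.

12.12°C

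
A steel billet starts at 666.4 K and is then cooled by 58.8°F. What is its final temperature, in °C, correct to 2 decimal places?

Initial temperature in Celsius: 666.4 - 273.15 = 393.2500°C.
The 58.8°F change is an interval, so only the factor 5/9 applies: -58.8 × 5/9 = -32.6667°C.
Final Celsius temperature: 393.2500 - 32.6667 = 360.5833°C.

360.58°C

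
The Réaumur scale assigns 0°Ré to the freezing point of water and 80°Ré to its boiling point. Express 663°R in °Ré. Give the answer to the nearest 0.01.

First in Celsius: (663 - 491.67) × 5/9 = 95.1833°C.
Linearly onto the Réaumur scale: 0 + (95.1833 / 100) × (80 - 0) = 76.15°Ré.

76.15°Ré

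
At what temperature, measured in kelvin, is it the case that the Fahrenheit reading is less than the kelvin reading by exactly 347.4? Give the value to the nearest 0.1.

Let K be the kelvin reading. The Fahrenheit reading is F = 1.8·K - 459.67.
Require F - K = -347.4: (0.8)·K - 459.67 = -347.4.
K = (-347.4 + 459.67) / (0.8) = 140.3.

140.3 K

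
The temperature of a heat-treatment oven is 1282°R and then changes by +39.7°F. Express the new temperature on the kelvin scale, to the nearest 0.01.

Initial temperature in Celsius: (1282 - 491.67) × 5/9 = 439.0722°C.
The 39.7°F change is an interval, so only the factor 5/9 applies: +39.7 × 5/9 = +22.0556°C.
Final Celsius temperature: 439.0722 + 22.0556 = 461.1278°C.
In kelvin: 461.1278 + 273.15 = 734.28 K.

734.28 K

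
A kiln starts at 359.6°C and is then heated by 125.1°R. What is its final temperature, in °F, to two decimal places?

804.38°F

The 125.1°R change is an interval, so only the factor 5/9 applies: +125.1 × 5/9 = +69.5000°C.
Final Celsius temperature: 359.6000 + 69.5000 = 429.1000°C.
In Fahrenheit: 429.1000 × 1.8 + 32 = 804.38°F.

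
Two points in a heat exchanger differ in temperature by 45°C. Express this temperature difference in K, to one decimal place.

45.0 K

Celsius and kelvin degrees are the same size, so the interval is unchanged: 45.0.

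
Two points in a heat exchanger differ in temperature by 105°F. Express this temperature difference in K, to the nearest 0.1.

58.3 K

An interval of 1°F corresponds to 5/9 K.
105 × 5/9 = 58.3.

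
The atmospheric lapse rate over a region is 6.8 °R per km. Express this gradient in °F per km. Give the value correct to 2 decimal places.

The quantity depends on a temperature interval, so only the ratio of degree sizes applies; the offset between the scales is irrelevant.
A change of 1°R is a change of 1°F, so 6.8 × 1 = 6.80.

6.80 °F/km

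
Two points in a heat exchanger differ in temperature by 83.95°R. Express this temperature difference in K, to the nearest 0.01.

46.64 K

For a temperature interval the offset drops out; only the factor 5/9 applies.
83.95 × 5/9 = 46.64.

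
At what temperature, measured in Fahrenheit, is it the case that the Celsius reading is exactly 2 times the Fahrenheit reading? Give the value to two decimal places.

-12.31°F

Let F be the Fahrenheit reading. The Celsius reading is C = 5/9·F - 17.7778.
Require C = 2·F: 5/9·F - 17.7778 = 2·F.
(-13/9)·F = 17.7778  ⇒  F = -12.31.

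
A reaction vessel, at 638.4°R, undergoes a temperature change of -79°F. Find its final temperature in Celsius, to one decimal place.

37.6°C

Initial temperature in Celsius: (638.4 - 491.67) × 5/9 = 81.5167°C.
The 79°F change is an interval, so only the factor 5/9 applies: -79 × 5/9 = -43.8889°C.
Final Celsius temperature: 81.5167 - 43.8889 = 37.6278°C.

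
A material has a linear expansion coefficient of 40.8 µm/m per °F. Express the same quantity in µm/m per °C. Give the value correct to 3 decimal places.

The quantity depends on a temperature interval, so only the ratio of degree sizes applies; the offset between the scales is irrelevant.
A change of 1°C is a change of 1.8°F, so per °C the value is 40.8 × 1.8 = 73.440.

73.440 µm/m per °C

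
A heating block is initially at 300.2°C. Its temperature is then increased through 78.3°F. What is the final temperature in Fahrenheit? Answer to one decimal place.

650.7°F

The 78.3°F change is an interval, so only the factor 5/9 applies: +78.3 × 5/9 = +43.5000°C.
Final Celsius temperature: 300.2000 + 43.5000 = 343.7000°C.
In Fahrenheit: 343.7000 × 1.8 + 32 = 650.7°F.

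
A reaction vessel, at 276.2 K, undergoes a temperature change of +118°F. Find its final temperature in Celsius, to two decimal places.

68.61°C

Initial temperature in Celsius: 276.2 - 273.15 = 3.0500°C.
The 118°F change is an interval, so only the factor 5/9 applies: +118 × 5/9 = +65.5556°C.
Final Celsius temperature: 3.0500 + 65.5556 = 68.6056°C.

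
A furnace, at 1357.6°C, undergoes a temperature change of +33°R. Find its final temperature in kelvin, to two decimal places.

1649.08 K

The 33°R change is an interval, so only the factor 5/9 applies: +33 × 5/9 = +18.3333°C.
Final Celsius temperature: 1357.6000 + 18.3333 = 1375.9333°C.
In kelvin: 1375.9333 + 273.15 = 1649.08 K.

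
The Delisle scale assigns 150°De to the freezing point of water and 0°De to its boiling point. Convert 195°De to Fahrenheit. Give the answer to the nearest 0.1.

-22.0°F

Linear interpolation between the fixed points: C = (195 - 150) × 100 / (0 - 150) = -30.0000°C.
Then -30.0000 × 1.8 + 32 = -22.0°F.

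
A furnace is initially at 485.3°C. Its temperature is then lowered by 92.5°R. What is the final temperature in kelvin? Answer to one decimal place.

The 92.5°R change is an interval, so only the factor 5/9 applies: -92.5 × 5/9 = -51.3889°C.
Final Celsius temperature: 485.3000 - 51.3889 = 433.9111°C.
In kelvin: 433.9111 + 273.15 = 707.1 K.

707.1 K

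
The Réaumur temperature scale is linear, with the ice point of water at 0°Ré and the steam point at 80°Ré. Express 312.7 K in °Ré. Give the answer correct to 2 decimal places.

First in Celsius: 312.7 - 273.15 = 39.5500°C.
Linearly onto the Réaumur scale: 0 + (39.5500 / 100) × (80 - 0) = 31.64°Ré.

31.64°Ré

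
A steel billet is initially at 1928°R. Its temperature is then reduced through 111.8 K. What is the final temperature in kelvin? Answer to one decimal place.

959.3 K

Initial temperature in Celsius: (1928 - 491.67) × 5/9 = 797.9611°C.
The 111.8 K change is an interval; Kelvin and Celsius degrees are the same size, so ΔC = -111.8°C.
Final Celsius temperature: 797.9611 - 111.8000 = 686.1611°C.
In kelvin: 686.1611 + 273.15 = 959.3 K.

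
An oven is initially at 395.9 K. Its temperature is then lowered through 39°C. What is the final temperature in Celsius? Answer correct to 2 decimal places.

Initial temperature in Celsius: 395.9 - 273.15 = 122.7500°C.
Final Celsius temperature: 122.7500 - 39.0000 = 83.7500°C.

83.75°C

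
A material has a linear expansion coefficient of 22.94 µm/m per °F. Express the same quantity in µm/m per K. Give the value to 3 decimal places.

41.292 µm/m per K

The quantity depends on a temperature interval, so only the ratio of degree sizes applies; the offset between the scales is irrelevant.
A change of 1 K is a change of 1.8°F, so per K the value is 22.94 × 1.8 = 41.292.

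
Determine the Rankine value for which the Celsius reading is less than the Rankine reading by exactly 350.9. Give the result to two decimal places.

Let R be the Rankine reading. The Celsius reading is C = 5/9·R - 273.15.
Require C - R = -350.9: (-4/9)·R - 273.15 = -350.9.
R = (-350.9 + 273.15) / (-4/9) = 174.94.

174.94°R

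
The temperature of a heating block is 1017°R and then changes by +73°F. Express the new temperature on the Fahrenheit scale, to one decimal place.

630.3°F

Initial temperature in Celsius: (1017 - 491.67) × 5/9 = 291.8500°C.
The 73°F change is an interval, so only the factor 5/9 applies: +73 × 5/9 = +40.5556°C.
Final Celsius temperature: 291.8500 + 40.5556 = 332.4056°C.
In Fahrenheit: 332.4056 × 1.8 + 32 = 630.3°F.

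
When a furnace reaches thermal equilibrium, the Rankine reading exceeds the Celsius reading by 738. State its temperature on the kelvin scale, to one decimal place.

Let x be the Celsius reading; then the Rankine reading is 1.8·x + 491.67.
(1.8·x + 491.67) - x = 738  ⇒  (0.8)·x = 246.33  ⇒  x = 307.9125°C.
In kelvin: 307.9125 + 273.15 = 581.1 K.

581.1 K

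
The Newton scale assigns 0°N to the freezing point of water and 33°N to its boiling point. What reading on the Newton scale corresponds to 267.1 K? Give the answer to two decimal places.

-2.00°N

First in Celsius: 267.1 - 273.15 = -6.0500°C.
Linearly onto the Newton scale: 0 + (-6.0500 / 100) × (33 - 0) = -2.00°N.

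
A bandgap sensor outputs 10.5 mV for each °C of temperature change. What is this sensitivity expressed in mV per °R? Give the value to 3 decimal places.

The quantity depends on a temperature interval, so only the ratio of degree sizes applies; the offset between the scales is irrelevant.
A change of 1°R is a change of 5/9°C, so per °R the value is 10.5 × 5/9 = 5.833.

5.833 mV per °R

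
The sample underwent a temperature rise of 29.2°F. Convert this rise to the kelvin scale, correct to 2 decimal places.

16.22 K

For a temperature interval the offset drops out; only the factor 5/9 applies.
29.2 × 5/9 = 16.22.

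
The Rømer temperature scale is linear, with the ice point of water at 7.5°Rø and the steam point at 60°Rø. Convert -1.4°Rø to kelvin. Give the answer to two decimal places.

Linear interpolation between the fixed points: C = (-1.4 - 7.5) × 100 / (60 - 7.5) = -16.9524°C.
Then -16.9524 + 273.15 = 256.20 K.

256.20 K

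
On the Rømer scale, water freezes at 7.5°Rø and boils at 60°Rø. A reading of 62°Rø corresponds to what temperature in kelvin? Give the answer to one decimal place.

377.0 K

Linear interpolation between the fixed points: C = (62 - 7.5) × 100 / (60 - 7.5) = 103.8095°C.
Then 103.8095 + 273.15 = 377.0 K.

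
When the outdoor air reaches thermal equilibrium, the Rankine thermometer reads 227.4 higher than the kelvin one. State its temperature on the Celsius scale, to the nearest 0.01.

11.10°C

Let x be the kelvin reading; then the Rankine reading is 1.8·x.
(1.8·x) - x = 227.4  ⇒  (0.8)·x = 227.4  ⇒  x = 284.2500 K.
In Celsius: 284.25 - 273.15 = 11.10°C.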